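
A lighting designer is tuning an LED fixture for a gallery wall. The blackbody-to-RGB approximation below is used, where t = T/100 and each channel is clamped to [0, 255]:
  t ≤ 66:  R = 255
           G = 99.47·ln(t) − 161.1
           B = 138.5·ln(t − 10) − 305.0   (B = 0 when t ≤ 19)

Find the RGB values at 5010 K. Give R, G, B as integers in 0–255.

t = 5010/100 = 50.1; the t ≤ 66 branch applies.
R = 255 by definition for t ≤ 66.
G = 99.47·ln 50.1 − 161.1 = 99.47·3.9140 − 161.1 = 228.228.
B = 138.5·ln(50.1 − 10) − 305.0 = 138.5·ln 40.1 − 305.0 = 138.5·3.6914 − 305.0 = 206.256.
Rounded: (255, 228, 206).

R=255, G=228, B=206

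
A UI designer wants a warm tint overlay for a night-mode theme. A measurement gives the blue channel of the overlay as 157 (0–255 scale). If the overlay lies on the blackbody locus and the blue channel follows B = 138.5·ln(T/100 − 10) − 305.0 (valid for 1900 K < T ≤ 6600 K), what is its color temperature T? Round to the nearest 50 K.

3800 K

ln(t − 10) = (157 + 305.0) / 138.5 = 3.3357.
t − 10 = e^3.3357 = 28.099, so t = 38.099.
T = 100·t = 3810 K → 3800 K to the nearest 50 K.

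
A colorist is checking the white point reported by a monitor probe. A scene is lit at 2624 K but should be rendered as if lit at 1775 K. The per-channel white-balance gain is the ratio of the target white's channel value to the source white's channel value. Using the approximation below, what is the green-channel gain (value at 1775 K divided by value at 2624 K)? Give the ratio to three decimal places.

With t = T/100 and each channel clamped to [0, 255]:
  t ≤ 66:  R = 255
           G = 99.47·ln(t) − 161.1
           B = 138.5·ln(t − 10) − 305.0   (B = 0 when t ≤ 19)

At 2624 K (t = 26.24):
  G = 99.47·ln 26.24 − 161.1 = 99.47·3.2673 − 161.1 = 163.897.
At 1775 K (t = 17.75):
  G = 99.47·ln 17.75 − 161.1 = 99.47·2.8764 − 161.1 = 125.014.
Gain = 125.014 / 163.897 = 0.7628 → 0.763.

0.763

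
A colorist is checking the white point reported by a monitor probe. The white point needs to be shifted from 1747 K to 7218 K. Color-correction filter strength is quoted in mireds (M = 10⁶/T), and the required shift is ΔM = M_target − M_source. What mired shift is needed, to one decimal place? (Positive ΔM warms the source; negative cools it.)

-433.9 mireds

M_source = 10⁶/1747 = 572.410; M_target = 10⁶/7218 = 138.543.
ΔM = 138.543 − 572.410 = -433.867 → -433.9 mireds, a cooling shift.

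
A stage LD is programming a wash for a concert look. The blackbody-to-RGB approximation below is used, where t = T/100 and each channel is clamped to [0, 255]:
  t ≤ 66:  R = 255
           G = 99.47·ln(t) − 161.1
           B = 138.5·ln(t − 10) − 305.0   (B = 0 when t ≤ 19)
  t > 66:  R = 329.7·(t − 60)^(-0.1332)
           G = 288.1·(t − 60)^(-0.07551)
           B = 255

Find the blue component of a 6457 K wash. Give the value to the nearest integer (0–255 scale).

249

t = 6457/100 = 64.57; the t ≤ 66 branch applies.
B = 138.5·ln(64.57 − 10) − 305.0 = 138.5·ln 54.57 − 305.0 = 138.5·3.9995 − 305.0 = 248.929.
Rounded: 249.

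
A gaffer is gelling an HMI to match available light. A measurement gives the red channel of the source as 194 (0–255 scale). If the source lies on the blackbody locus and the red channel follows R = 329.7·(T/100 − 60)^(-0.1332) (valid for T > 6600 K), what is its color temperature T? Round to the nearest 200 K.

11400 K

(t − 60)^(-0.1332) = 194/329.7 = 0.58841.
t − 60 = 0.58841^(1/-0.1332) = 0.58841^(-7.508) = 53.593, so t = 113.593.
T = 100·t = 11359 K → 11400 K to the nearest 200 K.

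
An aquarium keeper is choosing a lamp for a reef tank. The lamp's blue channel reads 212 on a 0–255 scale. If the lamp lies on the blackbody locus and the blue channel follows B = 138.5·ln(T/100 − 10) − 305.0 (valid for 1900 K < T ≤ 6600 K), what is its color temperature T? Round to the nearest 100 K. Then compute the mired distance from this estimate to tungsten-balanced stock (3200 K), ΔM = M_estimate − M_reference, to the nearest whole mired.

-120 mireds

ln(t − 10) = (212 + 305.0) / 138.5 = 3.7329.
t − 10 = e^3.7329 = 41.798, so t = 51.798.
T = 100·t = 5180 K → 5200 K to the nearest 100 K.
M_estimate = 10⁶/5200 = 192.31; M_reference = 10⁶/3200 = 312.50.
ΔM = 192.31 − 312.50 = -120.19 → -120 mireds.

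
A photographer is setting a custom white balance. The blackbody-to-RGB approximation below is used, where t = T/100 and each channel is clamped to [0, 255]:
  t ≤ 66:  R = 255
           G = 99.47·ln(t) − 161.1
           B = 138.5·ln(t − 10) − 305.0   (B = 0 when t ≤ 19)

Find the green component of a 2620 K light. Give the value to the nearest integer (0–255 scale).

t = 2620/100 = 26.2; the t ≤ 66 branch applies.
G = 99.47·ln 26.2 − 161.1 = 99.47·3.2658 − 161.1 = 163.745.
Rounded: 164.

164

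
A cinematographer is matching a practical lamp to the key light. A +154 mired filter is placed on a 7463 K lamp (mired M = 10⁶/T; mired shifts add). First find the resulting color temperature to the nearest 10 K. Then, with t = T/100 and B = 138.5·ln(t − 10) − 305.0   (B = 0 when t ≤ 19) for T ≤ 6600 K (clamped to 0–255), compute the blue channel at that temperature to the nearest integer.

M_in = 10⁶/7463 = 133.99; M_out = 133.99 + (+154) = 287.99.
T_out = 10⁶/287.99 = 3472.3 K → 3470 K; t = 34.7.
B = 138.5·ln(34.7 − 10) − 305.0 = 138.5·ln 24.7 − 305.0 = 138.5·3.2068 − 305.0 = 139.142.
Rounded: 139.

139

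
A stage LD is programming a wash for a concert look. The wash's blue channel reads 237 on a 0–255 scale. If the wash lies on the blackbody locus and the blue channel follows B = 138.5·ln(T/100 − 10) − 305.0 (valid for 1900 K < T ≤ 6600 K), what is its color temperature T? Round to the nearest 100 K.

6000 K

ln(t − 10) = (237 + 305.0) / 138.5 = 3.9134.
t − 10 = e^3.9134 = 50.067, so t = 60.067.
T = 100·t = 6007 K → 6000 K to the nearest 100 K.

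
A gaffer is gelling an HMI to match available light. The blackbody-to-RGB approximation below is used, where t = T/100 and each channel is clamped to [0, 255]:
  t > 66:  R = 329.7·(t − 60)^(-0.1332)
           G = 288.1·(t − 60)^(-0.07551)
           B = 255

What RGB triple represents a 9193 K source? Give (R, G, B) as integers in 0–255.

t = 9193/100 = 91.93; the t > 66 branch applies.
R = 329.7·(91.93 − 60)^(-0.1332) = 329.7·31.93^(-0.1332) = 329.7·0.63044 = 207.855.
G = 288.1·(91.93 − 60)^(-0.07551) = 288.1·31.93^(-0.07551) = 288.1·0.76987 = 221.800.
B = 255 by definition for t > 66.
Rounded: (208, 222, 255).

(208, 222, 255)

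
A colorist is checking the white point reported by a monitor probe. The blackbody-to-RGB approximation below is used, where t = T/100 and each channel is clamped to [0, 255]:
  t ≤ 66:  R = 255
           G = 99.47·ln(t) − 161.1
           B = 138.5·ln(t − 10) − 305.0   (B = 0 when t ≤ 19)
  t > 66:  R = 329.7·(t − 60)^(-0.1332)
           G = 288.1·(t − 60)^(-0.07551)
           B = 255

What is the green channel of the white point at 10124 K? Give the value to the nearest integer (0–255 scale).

218

t = 10124/100 = 101.24; the t > 66 branch applies.
G = 288.1·(101.24 − 60)^(-0.07551) = 288.1·41.24^(-0.07551) = 288.1·0.75514 = 217.556.
Rounded: 218.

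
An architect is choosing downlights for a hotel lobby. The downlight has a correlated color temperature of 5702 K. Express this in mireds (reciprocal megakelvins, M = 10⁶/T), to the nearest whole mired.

M = 10⁶ / 5702 = 175.377 → 175 mireds.

175 mireds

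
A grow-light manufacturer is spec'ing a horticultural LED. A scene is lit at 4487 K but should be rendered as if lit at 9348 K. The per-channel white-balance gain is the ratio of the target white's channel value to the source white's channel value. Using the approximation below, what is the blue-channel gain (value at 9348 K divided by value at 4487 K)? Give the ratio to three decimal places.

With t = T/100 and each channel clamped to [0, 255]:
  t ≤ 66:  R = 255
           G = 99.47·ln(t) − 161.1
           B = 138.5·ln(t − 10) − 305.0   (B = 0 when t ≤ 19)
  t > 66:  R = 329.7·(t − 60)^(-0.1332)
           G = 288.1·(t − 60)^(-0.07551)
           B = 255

1.364

At 4487 K (t = 44.87):
  B = 138.5·ln(44.87 − 10) − 305.0 = 138.5·ln 34.87 − 305.0 = 138.5·3.5516 − 305.0 = 186.900.
At 9348 K (t = 93.48):
  B = 255 by definition for t > 66.
Gain = 255.000 / 186.900 = 1.3644 → 1.364.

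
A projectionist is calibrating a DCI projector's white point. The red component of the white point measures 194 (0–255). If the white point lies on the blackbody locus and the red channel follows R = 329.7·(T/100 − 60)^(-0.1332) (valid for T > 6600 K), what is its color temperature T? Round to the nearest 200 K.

11400 K

(t − 60)^(-0.1332) = 194/329.7 = 0.58841.
t − 60 = 0.58841^(1/-0.1332) = 0.58841^(-7.508) = 53.593, so t = 113.593.
T = 100·t = 11359 K → 11400 K to the nearest 200 K.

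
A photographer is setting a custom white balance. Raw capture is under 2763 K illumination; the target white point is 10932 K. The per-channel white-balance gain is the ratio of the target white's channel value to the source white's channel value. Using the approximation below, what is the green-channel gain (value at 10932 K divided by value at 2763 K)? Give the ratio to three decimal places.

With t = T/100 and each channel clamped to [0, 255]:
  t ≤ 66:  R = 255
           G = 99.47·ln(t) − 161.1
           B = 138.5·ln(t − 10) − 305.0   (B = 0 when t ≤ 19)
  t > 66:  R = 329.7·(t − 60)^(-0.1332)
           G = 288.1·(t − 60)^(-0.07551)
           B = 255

1.270

At 2763 K (t = 27.63):
  G = 99.47·ln 27.63 − 161.1 = 99.47·3.3189 − 161.1 = 169.031.
At 10932 K (t = 109.32):
  G = 288.1·(109.32 − 60)^(-0.07551) = 288.1·49.32^(-0.07551) = 288.1·0.74501 = 214.636.
Gain = 214.636 / 169.031 = 1.2698 → 1.270.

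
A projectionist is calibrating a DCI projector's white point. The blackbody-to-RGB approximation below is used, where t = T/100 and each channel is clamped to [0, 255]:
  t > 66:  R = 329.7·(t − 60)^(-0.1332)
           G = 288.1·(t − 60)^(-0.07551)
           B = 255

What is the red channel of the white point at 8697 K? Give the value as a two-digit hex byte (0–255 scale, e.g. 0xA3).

t = 8697/100 = 86.97; the t > 66 branch applies.
R = 329.7·(86.97 − 60)^(-0.1332) = 329.7·26.97^(-0.1332) = 329.7·0.64477 = 212.582.
Rounded: 213; in hex, 0xD5.

0xD5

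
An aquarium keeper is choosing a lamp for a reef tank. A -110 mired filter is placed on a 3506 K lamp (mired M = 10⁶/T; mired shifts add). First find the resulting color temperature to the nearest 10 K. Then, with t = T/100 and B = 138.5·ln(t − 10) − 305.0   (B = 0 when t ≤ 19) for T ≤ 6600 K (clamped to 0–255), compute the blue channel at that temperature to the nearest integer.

229

M_in = 10⁶/3506 = 285.23; M_out = 285.23 + (-110) = 175.23.
T_out = 10⁶/175.23 = 5706.9 K → 5710 K; t = 57.1.
B = 138.5·ln(57.1 − 10) − 305.0 = 138.5·ln 47.1 − 305.0 = 138.5·3.8523 − 305.0 = 228.540.
Rounded: 229.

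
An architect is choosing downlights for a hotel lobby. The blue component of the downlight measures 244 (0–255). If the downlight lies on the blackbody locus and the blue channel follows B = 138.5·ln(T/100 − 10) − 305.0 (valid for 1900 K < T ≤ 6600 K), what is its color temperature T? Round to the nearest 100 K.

6300 K

ln(t − 10) = (244 + 305.0) / 138.5 = 3.9639.
t − 10 = e^3.9639 = 52.662, so t = 62.662.
T = 100·t = 6266 K → 6300 K to the nearest 100 K.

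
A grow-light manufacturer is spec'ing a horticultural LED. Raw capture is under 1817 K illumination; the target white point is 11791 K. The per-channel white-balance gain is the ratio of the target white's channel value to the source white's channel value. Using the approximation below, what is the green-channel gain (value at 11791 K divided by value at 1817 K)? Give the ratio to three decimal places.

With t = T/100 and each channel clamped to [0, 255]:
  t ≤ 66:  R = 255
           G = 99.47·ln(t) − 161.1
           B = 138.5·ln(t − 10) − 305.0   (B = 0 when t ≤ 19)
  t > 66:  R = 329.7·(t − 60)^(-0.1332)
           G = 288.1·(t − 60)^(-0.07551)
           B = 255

At 1817 K (t = 18.17):
  G = 99.47·ln 18.17 − 161.1 = 99.47·2.8998 − 161.1 = 127.340.
At 11791 K (t = 117.91):
  G = 288.1·(117.91 − 60)^(-0.07551) = 288.1·57.91^(-0.07551) = 288.1·0.73603 = 212.050.
Gain = 212.050 / 127.340 = 1.6652 → 1.665.

1.665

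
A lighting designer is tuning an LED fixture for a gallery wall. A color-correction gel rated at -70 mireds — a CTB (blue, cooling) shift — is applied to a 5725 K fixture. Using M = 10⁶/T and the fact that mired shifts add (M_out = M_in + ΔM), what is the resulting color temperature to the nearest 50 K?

M_in = 10⁶/5725 = 174.67 mireds.
M_out = 174.67 + (-70) = 104.67 mireds.
T_out = 10⁶/104.67 = 9553.6 K → 9550 K.

9550 K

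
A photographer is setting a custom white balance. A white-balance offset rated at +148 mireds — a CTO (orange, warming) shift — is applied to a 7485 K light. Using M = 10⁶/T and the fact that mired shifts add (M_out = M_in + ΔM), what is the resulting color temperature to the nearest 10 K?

3550 K

M_in = 10⁶/7485 = 133.60 mireds.
M_out = 133.60 + (+148) = 281.60 mireds.
T_out = 10⁶/281.60 = 3551.1 K → 3550 K.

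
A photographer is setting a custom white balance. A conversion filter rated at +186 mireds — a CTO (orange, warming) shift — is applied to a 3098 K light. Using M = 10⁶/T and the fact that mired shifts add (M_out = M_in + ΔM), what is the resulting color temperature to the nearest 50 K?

1950 K

M_in = 10⁶/3098 = 322.79 mireds.
M_out = 322.79 + (+186) = 508.79 mireds.
T_out = 10⁶/508.79 = 1965.5 K → 1950 K.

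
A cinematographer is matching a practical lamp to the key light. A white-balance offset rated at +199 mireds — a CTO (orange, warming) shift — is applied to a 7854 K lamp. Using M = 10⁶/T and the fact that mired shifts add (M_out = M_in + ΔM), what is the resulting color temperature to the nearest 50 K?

M_in = 10⁶/7854 = 127.32 mireds.
M_out = 127.32 + (+199) = 326.32 mireds.
T_out = 10⁶/326.32 = 3064.4 K → 3050 K.

3050 K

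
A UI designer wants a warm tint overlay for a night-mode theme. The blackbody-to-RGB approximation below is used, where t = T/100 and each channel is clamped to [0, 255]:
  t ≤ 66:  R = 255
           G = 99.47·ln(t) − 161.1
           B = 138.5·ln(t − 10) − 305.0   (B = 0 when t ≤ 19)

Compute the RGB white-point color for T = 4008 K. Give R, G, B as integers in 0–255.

t = 4008/100 = 40.08; the t ≤ 66 branch applies.
R = 255 by definition for t ≤ 66.
G = 99.47·ln 40.08 − 161.1 = 99.47·3.6909 − 161.1 = 206.032.
B = 138.5·ln(40.08 − 10) − 305.0 = 138.5·ln 30.08 − 305.0 = 138.5·3.4039 − 305.0 = 166.435.
Rounded: (255, 206, 166).

R=255, G=206, B=166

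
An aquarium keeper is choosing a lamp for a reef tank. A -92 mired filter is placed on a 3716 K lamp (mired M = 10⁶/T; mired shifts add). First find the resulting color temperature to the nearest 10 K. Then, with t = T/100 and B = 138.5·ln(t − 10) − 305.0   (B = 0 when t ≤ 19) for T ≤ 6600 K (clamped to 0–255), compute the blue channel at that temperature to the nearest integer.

M_in = 10⁶/3716 = 269.11; M_out = 269.11 + (-92) = 177.11.
T_out = 10⁶/177.11 = 5646.3 K → 5650 K; t = 56.5.
B = 138.5·ln(56.5 − 10) − 305.0 = 138.5·ln 46.5 − 305.0 = 138.5·3.8395 − 305.0 = 226.764.
Rounded: 227.

227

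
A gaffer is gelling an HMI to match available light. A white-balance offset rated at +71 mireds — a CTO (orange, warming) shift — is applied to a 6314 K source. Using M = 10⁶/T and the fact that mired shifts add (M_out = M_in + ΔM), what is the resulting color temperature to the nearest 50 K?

M_in = 10⁶/6314 = 158.38 mireds.
M_out = 158.38 + (+71) = 229.38 mireds.
T_out = 10⁶/229.38 = 4359.6 K → 4350 K.

4350 K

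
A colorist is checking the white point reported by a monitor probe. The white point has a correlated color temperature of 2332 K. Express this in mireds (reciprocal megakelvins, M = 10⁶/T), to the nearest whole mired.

429 mireds

M = 10⁶ / 2332 = 428.816 → 429 mireds.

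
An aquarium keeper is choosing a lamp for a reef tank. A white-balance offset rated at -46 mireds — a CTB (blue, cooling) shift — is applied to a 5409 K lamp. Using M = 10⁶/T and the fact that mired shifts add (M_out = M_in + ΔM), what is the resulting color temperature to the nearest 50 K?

7200 K

M_in = 10⁶/5409 = 184.88 mireds.
M_out = 184.88 + (-46) = 138.88 mireds.
T_out = 10⁶/138.88 = 7200.6 K → 7200 K.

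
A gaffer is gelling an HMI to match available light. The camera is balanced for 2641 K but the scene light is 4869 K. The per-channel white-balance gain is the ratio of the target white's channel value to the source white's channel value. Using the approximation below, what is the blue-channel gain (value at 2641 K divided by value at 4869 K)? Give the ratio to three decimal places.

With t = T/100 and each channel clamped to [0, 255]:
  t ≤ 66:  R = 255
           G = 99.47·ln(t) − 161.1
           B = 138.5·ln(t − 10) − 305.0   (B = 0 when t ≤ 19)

0.410

At 4869 K (t = 48.69):
  B = 138.5·ln(48.69 − 10) − 305.0 = 138.5·ln 38.69 − 305.0 = 138.5·3.6556 − 305.0 = 201.298.
At 2641 K (t = 26.41):
  B = 138.5·ln(26.41 − 10) − 305.0 = 138.5·ln 16.41 − 305.0 = 138.5·2.7979 − 305.0 = 82.508.
Gain = 82.508 / 201.298 = 0.4099 → 0.410.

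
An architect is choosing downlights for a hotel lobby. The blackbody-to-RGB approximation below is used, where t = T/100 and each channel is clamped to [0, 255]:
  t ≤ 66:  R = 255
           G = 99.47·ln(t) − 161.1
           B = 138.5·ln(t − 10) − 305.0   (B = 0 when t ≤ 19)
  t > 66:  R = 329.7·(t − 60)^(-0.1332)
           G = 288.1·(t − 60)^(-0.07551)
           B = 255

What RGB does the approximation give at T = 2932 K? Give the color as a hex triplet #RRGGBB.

t = 2932/100 = 29.32; the t ≤ 66 branch applies.
R = 255 by definition for t ≤ 66.
G = 99.47·ln 29.32 − 161.1 = 99.47·3.3783 − 161.1 = 174.937.
B = 138.5·ln(29.32 − 10) − 305.0 = 138.5·ln 19.32 − 305.0 = 138.5·2.9611 − 305.0 = 105.118.
Rounded: (255, 175, 105).
In hex: #FFAF69.

#FFAF69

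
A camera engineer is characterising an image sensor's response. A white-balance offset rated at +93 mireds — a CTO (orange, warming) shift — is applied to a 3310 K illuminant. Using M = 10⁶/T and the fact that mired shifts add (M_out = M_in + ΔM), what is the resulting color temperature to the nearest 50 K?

M_in = 10⁶/3310 = 302.11 mireds.
M_out = 302.11 + (+93) = 395.11 mireds.
T_out = 10⁶/395.11 = 2530.9 K → 2550 K.

2550 K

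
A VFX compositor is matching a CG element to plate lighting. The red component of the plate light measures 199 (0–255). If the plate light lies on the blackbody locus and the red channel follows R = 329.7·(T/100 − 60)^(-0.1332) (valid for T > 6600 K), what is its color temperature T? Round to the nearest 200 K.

10400 K

(t − 60)^(-0.1332) = 199/329.7 = 0.60358.
t − 60 = 0.60358^(1/-0.1332) = 0.60358^(-7.508) = 44.273, so t = 104.273.
T = 100·t = 10427 K → 10400 K to the nearest 200 K.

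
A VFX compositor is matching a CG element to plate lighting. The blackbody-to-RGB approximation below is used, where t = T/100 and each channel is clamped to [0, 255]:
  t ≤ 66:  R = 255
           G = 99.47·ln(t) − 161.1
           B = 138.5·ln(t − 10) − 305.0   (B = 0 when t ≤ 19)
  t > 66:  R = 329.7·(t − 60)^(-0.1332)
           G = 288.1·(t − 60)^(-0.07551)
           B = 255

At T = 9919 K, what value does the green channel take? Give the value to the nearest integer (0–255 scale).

t = 9919/100 = 99.19; the t > 66 branch applies.
G = 288.1·(99.19 − 60)^(-0.07551) = 288.1·39.19^(-0.07551) = 288.1·0.75805 = 218.395.
Rounded: 218.

218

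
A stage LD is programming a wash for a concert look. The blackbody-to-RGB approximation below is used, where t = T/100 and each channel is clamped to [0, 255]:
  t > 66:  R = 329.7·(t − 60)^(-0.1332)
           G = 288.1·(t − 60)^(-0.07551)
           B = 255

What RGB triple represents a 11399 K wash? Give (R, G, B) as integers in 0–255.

(194, 213, 255)

t = 11399/100 = 113.99; the t > 66 branch applies.
R = 329.7·(113.99 − 60)^(-0.1332) = 329.7·53.99^(-0.1332) = 329.7·0.58784 = 193.809.
G = 288.1·(113.99 − 60)^(-0.07551) = 288.1·53.99^(-0.07551) = 288.1·0.73993 = 213.175.
B = 255 by definition for t > 66.
Rounded: (194, 213, 255).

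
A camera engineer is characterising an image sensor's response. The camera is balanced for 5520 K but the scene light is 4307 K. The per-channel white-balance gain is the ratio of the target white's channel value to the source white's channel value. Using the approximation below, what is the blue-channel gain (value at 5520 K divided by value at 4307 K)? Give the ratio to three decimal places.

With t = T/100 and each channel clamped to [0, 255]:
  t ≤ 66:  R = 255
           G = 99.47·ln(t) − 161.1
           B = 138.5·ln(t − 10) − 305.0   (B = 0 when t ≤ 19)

At 4307 K (t = 43.07):
  B = 138.5·ln(43.07 − 10) − 305.0 = 138.5·ln 33.07 − 305.0 = 138.5·3.4986 − 305.0 = 179.560.
At 5520 K (t = 55.2):
  B = 138.5·ln(55.2 − 10) − 305.0 = 138.5·ln 45.2 − 305.0 = 138.5·3.8111 − 305.0 = 222.837.
Gain = 222.837 / 179.560 = 1.2410 → 1.241.

1.241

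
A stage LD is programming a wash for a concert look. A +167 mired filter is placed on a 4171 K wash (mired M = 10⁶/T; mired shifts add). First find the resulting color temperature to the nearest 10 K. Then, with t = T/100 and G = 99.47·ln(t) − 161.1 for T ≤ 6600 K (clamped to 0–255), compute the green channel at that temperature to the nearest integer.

M_in = 10⁶/4171 = 239.75; M_out = 239.75 + (+167) = 406.75.
T_out = 10⁶/406.75 = 2458.5 K → 2460 K; t = 24.6.
G = 99.47·ln 24.6 − 161.1 = 99.47·3.2027 − 161.1 = 157.477.
Rounded: 157.

157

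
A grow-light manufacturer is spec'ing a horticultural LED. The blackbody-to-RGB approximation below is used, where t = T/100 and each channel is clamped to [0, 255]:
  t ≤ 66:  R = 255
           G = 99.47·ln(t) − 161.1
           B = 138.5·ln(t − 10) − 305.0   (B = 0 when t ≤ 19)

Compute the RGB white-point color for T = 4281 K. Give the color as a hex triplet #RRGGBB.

#FFD5B2

t = 4281/100 = 42.81; the t ≤ 66 branch applies.
R = 255 by definition for t ≤ 66.
G = 99.47·ln 42.81 − 161.1 = 99.47·3.7568 − 161.1 = 212.586.
B = 138.5·ln(42.81 − 10) − 305.0 = 138.5·ln 32.81 − 305.0 = 138.5·3.4907 − 305.0 = 178.467.
Rounded: (255, 213, 178).
In hex: #FFD5B2.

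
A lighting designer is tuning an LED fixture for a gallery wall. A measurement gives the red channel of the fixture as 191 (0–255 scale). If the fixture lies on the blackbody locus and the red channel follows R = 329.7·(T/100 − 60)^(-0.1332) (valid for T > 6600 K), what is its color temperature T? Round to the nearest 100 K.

(t − 60)^(-0.1332) = 191/329.7 = 0.57931.
t − 60 = 0.57931^(1/-0.1332) = 0.57931^(-7.508) = 60.245, so t = 120.245.
T = 100·t = 12025 K → 12000 K to the nearest 100 K.

12000 K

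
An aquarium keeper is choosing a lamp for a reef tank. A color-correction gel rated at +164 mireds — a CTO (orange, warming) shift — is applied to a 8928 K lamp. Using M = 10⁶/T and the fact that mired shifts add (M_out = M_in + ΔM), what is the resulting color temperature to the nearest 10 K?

M_in = 10⁶/8928 = 112.01 mireds.
M_out = 112.01 + (+164) = 276.01 mireds.
T_out = 10⁶/276.01 = 3623.1 K → 3620 K.

3620 K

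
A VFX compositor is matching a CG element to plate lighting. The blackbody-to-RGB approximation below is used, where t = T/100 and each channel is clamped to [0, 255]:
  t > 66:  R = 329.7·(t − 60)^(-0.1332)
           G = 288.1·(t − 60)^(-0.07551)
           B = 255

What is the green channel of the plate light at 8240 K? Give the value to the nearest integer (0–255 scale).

228

t = 8240/100 = 82.4; the t > 66 branch applies.
G = 288.1·(82.4 − 60)^(-0.07551) = 288.1·22.4^(-0.07551) = 288.1·0.79076 = 227.817.
Rounded: 228.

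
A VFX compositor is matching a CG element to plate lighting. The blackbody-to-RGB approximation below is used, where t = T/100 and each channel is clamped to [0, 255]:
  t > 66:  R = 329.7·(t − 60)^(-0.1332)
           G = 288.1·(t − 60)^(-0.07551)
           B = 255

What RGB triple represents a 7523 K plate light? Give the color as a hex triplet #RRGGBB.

#E5EBFF

t = 7523/100 = 75.23; the t > 66 branch applies.
R = 329.7·(75.23 − 60)^(-0.1332) = 329.7·15.23^(-0.1332) = 329.7·0.69577 = 229.395.
G = 288.1·(75.23 − 60)^(-0.07551) = 288.1·15.23^(-0.07551) = 288.1·0.81413 = 234.551.
B = 255 by definition for t > 66.
Rounded: (229, 235, 255).
In hex: #E5EBFF.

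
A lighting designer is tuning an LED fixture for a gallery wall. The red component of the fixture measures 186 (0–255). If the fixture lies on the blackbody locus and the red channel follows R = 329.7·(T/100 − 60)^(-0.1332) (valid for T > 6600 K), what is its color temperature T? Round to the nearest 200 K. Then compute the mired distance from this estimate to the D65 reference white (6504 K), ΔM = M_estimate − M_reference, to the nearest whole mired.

(t − 60)^(-0.1332) = 186/329.7 = 0.56415.
t − 60 = 0.56415^(1/-0.1332) = 0.56415^(-7.508) = 73.521, so t = 133.521.
T = 100·t = 13352 K → 13400 K to the nearest 200 K.
M_estimate = 10⁶/13400 = 74.63; M_reference = 10⁶/6504 = 153.75.
ΔM = 74.63 − 153.75 = -79.12 → -79 mireds.

-79 mireds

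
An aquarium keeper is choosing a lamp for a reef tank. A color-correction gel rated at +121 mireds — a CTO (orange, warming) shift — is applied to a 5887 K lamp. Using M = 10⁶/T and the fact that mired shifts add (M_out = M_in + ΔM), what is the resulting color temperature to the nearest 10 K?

3440 K

M_in = 10⁶/5887 = 169.87 mireds.
M_out = 169.87 + (+121) = 290.87 mireds.
T_out = 10⁶/290.87 = 3438.0 K → 3440 K.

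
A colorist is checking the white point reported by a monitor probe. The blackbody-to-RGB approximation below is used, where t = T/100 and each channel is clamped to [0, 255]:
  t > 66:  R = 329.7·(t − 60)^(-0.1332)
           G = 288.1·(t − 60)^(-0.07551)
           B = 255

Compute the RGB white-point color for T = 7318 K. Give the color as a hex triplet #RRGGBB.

#EAEDFF

t = 7318/100 = 73.18; the t > 66 branch applies.
R = 329.7·(73.18 − 60)^(-0.1332) = 329.7·13.18^(-0.1332) = 329.7·0.70930 = 233.855.
G = 288.1·(73.18 − 60)^(-0.07551) = 288.1·13.18^(-0.07551) = 288.1·0.82307 = 237.126.
B = 255 by definition for t > 66.
Rounded: (234, 237, 255).
In hex: #EAEDFF.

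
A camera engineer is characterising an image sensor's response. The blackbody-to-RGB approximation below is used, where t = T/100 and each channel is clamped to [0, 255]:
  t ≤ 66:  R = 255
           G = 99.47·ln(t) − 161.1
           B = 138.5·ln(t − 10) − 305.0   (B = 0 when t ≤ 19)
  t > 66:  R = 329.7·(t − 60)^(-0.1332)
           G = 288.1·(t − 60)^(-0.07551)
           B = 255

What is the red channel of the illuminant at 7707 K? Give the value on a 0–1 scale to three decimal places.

t = 7707/100 = 77.07; the t > 66 branch applies.
R = 329.7·(77.07 − 60)^(-0.1332) = 329.7·17.07^(-0.1332) = 329.7·0.68528 = 225.936.
On a 0–1 scale: 225.936/255 = 0.8860 → 0.886.

0.886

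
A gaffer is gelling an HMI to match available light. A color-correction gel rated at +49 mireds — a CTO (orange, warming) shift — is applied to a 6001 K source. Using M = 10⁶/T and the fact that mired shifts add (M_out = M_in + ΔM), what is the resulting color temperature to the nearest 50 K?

M_in = 10⁶/6001 = 166.64 mireds.
M_out = 166.64 + (+49) = 215.64 mireds.
T_out = 10⁶/215.64 = 4637.4 K → 4650 K.

4650 K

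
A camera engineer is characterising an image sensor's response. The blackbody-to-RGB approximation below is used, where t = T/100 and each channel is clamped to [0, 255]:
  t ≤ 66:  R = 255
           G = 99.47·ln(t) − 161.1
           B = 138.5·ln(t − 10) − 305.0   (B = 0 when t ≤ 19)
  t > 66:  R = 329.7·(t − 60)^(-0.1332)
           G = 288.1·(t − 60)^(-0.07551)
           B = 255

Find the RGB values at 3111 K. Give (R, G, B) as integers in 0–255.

t = 3111/100 = 31.11; the t ≤ 66 branch applies.
R = 255 by definition for t ≤ 66.
G = 99.47·ln 31.11 − 161.1 = 99.47·3.4375 − 161.1 = 180.831.
B = 138.5·ln(31.11 − 10) − 305.0 = 138.5·ln 21.11 − 305.0 = 138.5·3.0497 − 305.0 = 117.390.
Rounded: (255, 181, 117).

(255, 181, 117)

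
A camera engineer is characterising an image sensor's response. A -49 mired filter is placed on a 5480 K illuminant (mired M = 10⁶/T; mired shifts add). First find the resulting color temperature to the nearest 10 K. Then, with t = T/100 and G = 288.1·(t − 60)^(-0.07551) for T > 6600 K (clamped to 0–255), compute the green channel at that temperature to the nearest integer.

M_in = 10⁶/5480 = 182.48; M_out = 182.48 + (-49) = 133.48.
T_out = 10⁶/133.48 = 7491.7 K → 7490 K; t = 74.9.
G = 288.1·(74.9 − 60)^(-0.07551) = 288.1·14.9^(-0.07551) = 288.1·0.81548 = 234.939.
Rounded: 235.

235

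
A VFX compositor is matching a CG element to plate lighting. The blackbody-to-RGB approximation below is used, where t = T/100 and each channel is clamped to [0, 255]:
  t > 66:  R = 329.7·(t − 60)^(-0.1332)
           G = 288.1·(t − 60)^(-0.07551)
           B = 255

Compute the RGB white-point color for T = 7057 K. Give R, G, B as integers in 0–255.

t = 7057/100 = 70.57; the t > 66 branch applies.
R = 329.7·(70.57 − 60)^(-0.1332) = 329.7·10.57^(-0.1332) = 329.7·0.73045 = 240.831.
G = 288.1·(70.57 − 60)^(-0.07551) = 288.1·10.57^(-0.07551) = 288.1·0.83690 = 241.110.
B = 255 by definition for t > 66.
Rounded: (241, 241, 255).

R=241, G=241, B=255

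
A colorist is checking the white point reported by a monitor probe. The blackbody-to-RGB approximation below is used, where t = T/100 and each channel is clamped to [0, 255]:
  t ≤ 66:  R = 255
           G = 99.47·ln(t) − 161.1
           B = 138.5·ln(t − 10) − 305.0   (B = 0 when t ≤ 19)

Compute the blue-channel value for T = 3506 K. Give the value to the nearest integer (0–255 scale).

141

t = 3506/100 = 35.06; the t ≤ 66 branch applies.
B = 138.5·ln(35.06 − 10) − 305.0 = 138.5·ln 25.06 − 305.0 = 138.5·3.2213 − 305.0 = 141.146.
Rounded: 141.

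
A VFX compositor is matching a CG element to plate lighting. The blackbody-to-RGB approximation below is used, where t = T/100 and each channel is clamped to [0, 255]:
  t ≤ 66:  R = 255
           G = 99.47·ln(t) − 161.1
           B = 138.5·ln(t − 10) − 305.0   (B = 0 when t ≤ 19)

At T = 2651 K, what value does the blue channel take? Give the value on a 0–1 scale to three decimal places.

t = 2651/100 = 26.51; the t ≤ 66 branch applies.
B = 138.5·ln(26.51 − 10) − 305.0 = 138.5·ln 16.51 − 305.0 = 138.5·2.8040 − 305.0 = 83.349.
On a 0–1 scale: 83.349/255 = 0.3269 → 0.327.

0.327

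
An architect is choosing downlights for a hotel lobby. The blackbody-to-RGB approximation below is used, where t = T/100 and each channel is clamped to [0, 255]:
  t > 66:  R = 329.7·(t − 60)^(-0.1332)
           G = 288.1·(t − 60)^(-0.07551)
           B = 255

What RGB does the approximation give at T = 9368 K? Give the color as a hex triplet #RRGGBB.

#CEDDFF

t = 9368/100 = 93.68; the t > 66 branch applies.
R = 329.7·(93.68 − 60)^(-0.1332) = 329.7·33.68^(-0.1332) = 329.7·0.62597 = 206.383.
G = 288.1·(93.68 − 60)^(-0.07551) = 288.1·33.68^(-0.07551) = 288.1·0.76678 = 220.908.
B = 255 by definition for t > 66.
Rounded: (206, 221, 255).
In hex: #CEDDFF.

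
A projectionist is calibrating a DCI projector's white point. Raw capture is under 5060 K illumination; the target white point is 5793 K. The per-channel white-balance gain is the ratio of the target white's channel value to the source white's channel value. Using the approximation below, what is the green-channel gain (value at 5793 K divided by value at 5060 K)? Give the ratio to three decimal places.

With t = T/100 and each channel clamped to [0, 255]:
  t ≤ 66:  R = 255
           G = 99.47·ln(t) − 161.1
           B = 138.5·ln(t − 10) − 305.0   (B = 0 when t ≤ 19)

1.059

At 5060 K (t = 50.6):
  G = 99.47·ln 50.6 − 161.1 = 99.47·3.9240 − 161.1 = 229.215.
At 5793 K (t = 57.93):
  G = 99.47·ln 57.93 − 161.1 = 99.47·4.0592 − 161.1 = 242.672.
Gain = 242.672 / 229.215 = 1.0587 → 1.059.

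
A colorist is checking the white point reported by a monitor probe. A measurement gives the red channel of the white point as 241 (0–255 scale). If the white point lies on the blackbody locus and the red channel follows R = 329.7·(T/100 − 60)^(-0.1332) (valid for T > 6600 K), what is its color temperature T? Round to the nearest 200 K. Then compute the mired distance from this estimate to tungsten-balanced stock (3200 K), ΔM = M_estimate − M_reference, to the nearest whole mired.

(t − 60)^(-0.1332) = 241/329.7 = 0.73097.
t − 60 = 0.73097^(1/-0.1332) = 0.73097^(-7.508) = 10.514, so t = 70.514.
T = 100·t = 7051 K → 7000 K to the nearest 200 K.
M_estimate = 10⁶/7000 = 142.86; M_reference = 10⁶/3200 = 312.50.
ΔM = 142.86 − 312.50 = -169.64 → -170 mireds.

-170 mireds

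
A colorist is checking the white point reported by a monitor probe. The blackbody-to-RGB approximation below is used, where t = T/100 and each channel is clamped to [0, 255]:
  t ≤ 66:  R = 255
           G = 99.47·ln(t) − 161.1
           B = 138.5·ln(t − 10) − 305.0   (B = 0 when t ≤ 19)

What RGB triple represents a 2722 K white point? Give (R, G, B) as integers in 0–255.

t = 2722/100 = 27.22; the t ≤ 66 branch applies.
R = 255 by definition for t ≤ 66.
G = 99.47·ln 27.22 − 161.1 = 99.47·3.3040 − 161.1 = 167.544.
B = 138.5·ln(27.22 − 10) − 305.0 = 138.5·ln 17.22 − 305.0 = 138.5·2.8461 − 305.0 = 89.181.
Rounded: (255, 168, 89).

(255, 168, 89)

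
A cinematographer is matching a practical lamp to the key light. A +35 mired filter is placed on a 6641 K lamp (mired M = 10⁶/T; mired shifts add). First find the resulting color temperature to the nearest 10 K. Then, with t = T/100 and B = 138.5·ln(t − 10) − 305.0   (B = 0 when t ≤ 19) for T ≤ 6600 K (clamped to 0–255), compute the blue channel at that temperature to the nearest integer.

219

M_in = 10⁶/6641 = 150.58; M_out = 150.58 + (+35) = 185.58.
T_out = 10⁶/185.58 = 5388.5 K → 5390 K; t = 53.9.
B = 138.5·ln(53.9 − 10) − 305.0 = 138.5·ln 43.9 − 305.0 = 138.5·3.7819 − 305.0 = 218.795.
Rounded: 219.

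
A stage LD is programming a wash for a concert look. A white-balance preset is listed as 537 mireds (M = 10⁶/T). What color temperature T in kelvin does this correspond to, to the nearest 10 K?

1860 K

T = 10⁶ / 537 = 1862.20 K → 1860 K.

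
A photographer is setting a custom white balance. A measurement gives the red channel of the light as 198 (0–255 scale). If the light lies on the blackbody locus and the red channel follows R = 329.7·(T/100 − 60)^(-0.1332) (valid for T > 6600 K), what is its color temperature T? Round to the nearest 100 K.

10600 K

(t − 60)^(-0.1332) = 198/329.7 = 0.60055.
t − 60 = 0.60055^(1/-0.1332) = 0.60055^(-7.508) = 45.980, so t = 105.980.
T = 100·t = 10598 K → 10600 K to the nearest 100 K.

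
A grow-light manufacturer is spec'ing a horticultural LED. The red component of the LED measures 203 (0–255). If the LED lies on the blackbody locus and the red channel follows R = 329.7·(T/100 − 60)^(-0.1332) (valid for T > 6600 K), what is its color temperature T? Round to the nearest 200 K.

(t − 60)^(-0.1332) = 203/329.7 = 0.61571.
t − 60 = 0.61571^(1/-0.1332) = 0.61571^(-7.508) = 38.129, so t = 98.129.
T = 100·t = 9813 K → 9800 K to the nearest 200 K.

9800 K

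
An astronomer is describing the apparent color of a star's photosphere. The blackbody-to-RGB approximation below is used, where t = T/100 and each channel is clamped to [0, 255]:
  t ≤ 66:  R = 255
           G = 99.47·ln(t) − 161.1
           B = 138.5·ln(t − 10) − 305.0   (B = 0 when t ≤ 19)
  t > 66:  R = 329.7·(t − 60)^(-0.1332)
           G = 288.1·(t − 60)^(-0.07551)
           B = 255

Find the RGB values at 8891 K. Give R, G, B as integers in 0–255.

t = 8891/100 = 88.91; the t > 66 branch applies.
R = 329.7·(88.91 − 60)^(-0.1332) = 329.7·28.91^(-0.1332) = 329.7·0.63883 = 210.624.
G = 288.1·(88.91 − 60)^(-0.07551) = 288.1·28.91^(-0.07551) = 288.1·0.77567 = 223.470.
B = 255 by definition for t > 66.
Rounded: (211, 223, 255).

R=211, G=223, B=255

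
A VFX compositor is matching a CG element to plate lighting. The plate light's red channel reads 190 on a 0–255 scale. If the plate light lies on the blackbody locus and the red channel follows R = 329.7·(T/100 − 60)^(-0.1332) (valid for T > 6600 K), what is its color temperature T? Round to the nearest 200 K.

(t − 60)^(-0.1332) = 190/329.7 = 0.57628.
t − 60 = 0.57628^(1/-0.1332) = 0.57628^(-7.508) = 62.667, so t = 122.667.
T = 100·t = 12267 K → 12200 K to the nearest 200 K.

12200 K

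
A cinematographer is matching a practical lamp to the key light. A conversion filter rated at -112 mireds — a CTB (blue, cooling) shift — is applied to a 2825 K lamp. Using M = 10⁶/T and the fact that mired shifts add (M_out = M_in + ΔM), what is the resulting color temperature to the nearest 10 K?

M_in = 10⁶/2825 = 353.98 mireds.
M_out = 353.98 + (-112) = 241.98 mireds.
T_out = 10⁶/241.98 = 4132.5 K → 4130 K.

4130 K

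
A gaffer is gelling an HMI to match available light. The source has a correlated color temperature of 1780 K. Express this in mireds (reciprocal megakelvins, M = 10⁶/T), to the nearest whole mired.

M = 10⁶ / 1780 = 561.798 → 562 mireds.

562 mireds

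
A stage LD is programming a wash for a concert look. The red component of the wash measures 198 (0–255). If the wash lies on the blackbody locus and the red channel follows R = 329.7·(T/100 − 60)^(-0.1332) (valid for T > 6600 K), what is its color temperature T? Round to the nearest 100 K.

(t − 60)^(-0.1332) = 198/329.7 = 0.60055.
t − 60 = 0.60055^(1/-0.1332) = 0.60055^(-7.508) = 45.980, so t = 105.980.
T = 100·t = 10598 K → 10600 K to the nearest 100 K.

10600 K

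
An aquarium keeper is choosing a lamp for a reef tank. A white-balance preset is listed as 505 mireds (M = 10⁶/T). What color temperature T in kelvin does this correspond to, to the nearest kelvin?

1980 K

T = 10⁶ / 505 = 1980.20 K → 1980 K.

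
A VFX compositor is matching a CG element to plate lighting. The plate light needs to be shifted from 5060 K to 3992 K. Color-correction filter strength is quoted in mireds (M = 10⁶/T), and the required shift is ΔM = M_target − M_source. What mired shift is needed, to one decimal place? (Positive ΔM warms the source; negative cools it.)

+52.9 mireds

M_source = 10⁶/5060 = 197.628; M_target = 10⁶/3992 = 250.501.
ΔM = 250.501 − 197.628 = 52.873 → +52.9 mireds, a warming shift.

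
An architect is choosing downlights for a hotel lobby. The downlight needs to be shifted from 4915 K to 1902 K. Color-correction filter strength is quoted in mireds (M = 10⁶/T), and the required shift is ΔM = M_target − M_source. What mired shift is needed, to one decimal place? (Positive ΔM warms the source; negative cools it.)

+322.3 mireds

M_source = 10⁶/4915 = 203.459; M_target = 10⁶/1902 = 525.762.
ΔM = 525.762 − 203.459 = 322.304 → +322.3 mireds, a warming shift.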